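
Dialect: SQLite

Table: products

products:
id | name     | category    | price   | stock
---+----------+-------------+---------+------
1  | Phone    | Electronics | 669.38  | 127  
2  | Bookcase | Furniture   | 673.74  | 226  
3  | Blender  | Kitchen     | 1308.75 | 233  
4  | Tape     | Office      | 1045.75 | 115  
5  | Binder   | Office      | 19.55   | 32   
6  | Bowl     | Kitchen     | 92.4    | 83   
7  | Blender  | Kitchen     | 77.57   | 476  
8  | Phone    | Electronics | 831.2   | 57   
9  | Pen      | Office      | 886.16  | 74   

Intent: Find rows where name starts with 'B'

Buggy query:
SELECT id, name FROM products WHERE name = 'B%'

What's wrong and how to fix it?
Bug: '=' compares the literal string including the % character; pattern matching needs LIKE

Fix: Replace '=' with LIKE so 'B%' is treated as a pattern

Corrected query:
SELECT id, name FROM products WHERE name LIKE 'B%'

Result:
id | name    
---+---------
2  | Bookcase
3  | Blender 
5  | Binder  
6  | Bowl    
7  | Blender 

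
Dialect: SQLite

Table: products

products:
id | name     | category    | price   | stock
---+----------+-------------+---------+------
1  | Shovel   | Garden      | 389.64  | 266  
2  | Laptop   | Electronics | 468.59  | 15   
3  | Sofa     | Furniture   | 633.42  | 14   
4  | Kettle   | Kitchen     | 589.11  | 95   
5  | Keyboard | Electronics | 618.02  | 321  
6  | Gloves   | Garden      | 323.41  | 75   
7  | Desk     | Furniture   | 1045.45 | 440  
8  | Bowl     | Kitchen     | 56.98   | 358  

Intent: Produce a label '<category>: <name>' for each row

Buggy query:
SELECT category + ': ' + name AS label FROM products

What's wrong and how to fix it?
Bug: SQLite uses || for string concatenation; + coerces text to numbers (yielding 0)

Fix: Replace + with || to concatenate text

Corrected query:
SELECT category || ': ' || name AS label FROM products

Result:
label                
---------------------
Garden: Shovel       
Electronics: Laptop  
Furniture: Sofa      
Kitchen: Kettle      
Electronics: Keyboard
Garden: Gloves       
Furniture: Desk      
Kitchen: Bowl        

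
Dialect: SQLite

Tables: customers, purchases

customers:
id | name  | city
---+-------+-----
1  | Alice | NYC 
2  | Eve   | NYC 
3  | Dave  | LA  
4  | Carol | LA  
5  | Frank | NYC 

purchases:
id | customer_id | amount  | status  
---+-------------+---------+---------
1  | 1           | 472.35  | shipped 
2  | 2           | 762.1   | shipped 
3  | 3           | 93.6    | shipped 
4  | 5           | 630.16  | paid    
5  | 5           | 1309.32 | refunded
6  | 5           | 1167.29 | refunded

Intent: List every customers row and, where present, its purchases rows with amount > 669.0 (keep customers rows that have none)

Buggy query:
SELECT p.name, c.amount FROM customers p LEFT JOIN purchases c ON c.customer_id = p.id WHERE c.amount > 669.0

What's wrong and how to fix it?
Bug: Filtering c.amount in WHERE discards the NULL rows produced by LEFT JOIN, turning it into an inner join

Fix: Put 'c.amount > 669.0' in the JOIN's ON clause instead of WHERE

Corrected query:
SELECT p.name, c.amount FROM customers p LEFT JOIN purchases c ON c.customer_id = p.id AND c.amount > 669.0

Result:
name  | amount 
------+--------
Alice | NULL   
Eve   | 762.1  
Dave  | NULL   
Carol | NULL   
Frank | 1167.29
Frank | 1309.32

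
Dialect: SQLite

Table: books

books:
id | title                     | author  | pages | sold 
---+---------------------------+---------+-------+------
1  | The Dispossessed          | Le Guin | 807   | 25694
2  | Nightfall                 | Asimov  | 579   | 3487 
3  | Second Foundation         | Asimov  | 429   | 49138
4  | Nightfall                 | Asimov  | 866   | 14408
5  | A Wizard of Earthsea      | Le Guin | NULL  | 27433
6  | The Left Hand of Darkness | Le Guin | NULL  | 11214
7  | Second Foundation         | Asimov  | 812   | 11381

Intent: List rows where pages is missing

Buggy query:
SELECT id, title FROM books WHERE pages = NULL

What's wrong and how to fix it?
Bug: '= NULL' is always unknown in SQL three-valued logic, so no rows match

Fix: Replace '= NULL' with 'IS NULL'

Corrected query:
SELECT id, title FROM books WHERE pages IS NULL

Result:
id | title                    
---+--------------------------
5  | A Wizard of Earthsea     
6  | The Left Hand of Darkness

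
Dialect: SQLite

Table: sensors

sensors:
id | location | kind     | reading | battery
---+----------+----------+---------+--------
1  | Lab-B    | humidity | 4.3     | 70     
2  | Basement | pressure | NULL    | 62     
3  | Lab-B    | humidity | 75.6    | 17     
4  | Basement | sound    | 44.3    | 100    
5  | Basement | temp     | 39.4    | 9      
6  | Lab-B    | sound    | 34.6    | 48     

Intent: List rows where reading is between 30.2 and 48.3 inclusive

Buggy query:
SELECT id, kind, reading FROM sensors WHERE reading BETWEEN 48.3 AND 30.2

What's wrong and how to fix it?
Bug: The bounds are reversed; BETWEEN a AND b requires a <= b to match anything

Fix: Swap the bounds so the smaller value comes first

Corrected query:
SELECT id, kind, reading FROM sensors WHERE reading BETWEEN 30.2 AND 48.3

Result:
id | kind  | reading
---+-------+--------
4  | sound | 44.3   
5  | temp  | 39.4   
6  | sound | 34.6   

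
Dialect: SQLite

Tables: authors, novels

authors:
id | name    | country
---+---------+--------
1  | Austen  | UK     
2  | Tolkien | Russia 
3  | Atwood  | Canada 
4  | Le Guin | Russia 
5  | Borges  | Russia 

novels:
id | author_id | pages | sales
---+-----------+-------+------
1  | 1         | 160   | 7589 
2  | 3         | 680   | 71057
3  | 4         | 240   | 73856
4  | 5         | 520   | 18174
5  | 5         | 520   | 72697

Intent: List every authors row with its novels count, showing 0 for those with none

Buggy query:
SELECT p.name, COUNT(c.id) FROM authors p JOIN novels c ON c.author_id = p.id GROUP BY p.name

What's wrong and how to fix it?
Bug: INNER JOIN drops authors rows that have no matching novels rows

Fix: Switch to LEFT JOIN to retain unmatched parent rows

Corrected query:
SELECT p.name, COUNT(c.id) FROM authors p LEFT JOIN novels c ON c.author_id = p.id GROUP BY p.name

Result:
name    | COUNT(c.id)
--------+------------
Atwood  | 1          
Austen  | 1          
Borges  | 2          
Le Guin | 1          
Tolkien | 0          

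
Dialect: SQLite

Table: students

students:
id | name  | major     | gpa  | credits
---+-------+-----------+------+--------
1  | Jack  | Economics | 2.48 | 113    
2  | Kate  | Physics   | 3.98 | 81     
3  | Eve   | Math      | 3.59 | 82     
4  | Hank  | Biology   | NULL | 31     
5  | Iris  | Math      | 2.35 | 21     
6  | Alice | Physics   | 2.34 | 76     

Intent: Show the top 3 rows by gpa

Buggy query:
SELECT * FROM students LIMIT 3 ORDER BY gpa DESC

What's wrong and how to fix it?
Bug: LIMIT must come after ORDER BY

Fix: Sort with ORDER BY, then apply LIMIT

Corrected query:
SELECT * FROM students ORDER BY gpa DESC LIMIT 3

Result:
id | name | major     | gpa  | credits
---+------+-----------+------+--------
2  | Kate | Physics   | 3.98 | 81     
3  | Eve  | Math      | 3.59 | 82     
1  | Jack | Economics | 2.48 | 113    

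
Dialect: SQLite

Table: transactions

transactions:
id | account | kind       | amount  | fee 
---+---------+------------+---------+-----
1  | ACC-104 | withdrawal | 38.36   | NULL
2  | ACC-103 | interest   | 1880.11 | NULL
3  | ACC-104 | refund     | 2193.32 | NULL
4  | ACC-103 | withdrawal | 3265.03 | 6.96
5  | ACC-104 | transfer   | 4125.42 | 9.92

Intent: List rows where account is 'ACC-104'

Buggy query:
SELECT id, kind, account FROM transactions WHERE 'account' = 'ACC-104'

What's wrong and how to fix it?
Bug: 'account' in single quotes is a string literal, not the column; the comparison is literal-vs-literal and never true

Fix: Remove the quotes around the column name (or use double quotes for an identifier)

Corrected query:
SELECT id, kind, account FROM transactions WHERE account = 'ACC-104'

Result:
id | kind       | account
---+------------+--------
1  | withdrawal | ACC-104
3  | refund     | ACC-104
5  | transfer   | ACC-104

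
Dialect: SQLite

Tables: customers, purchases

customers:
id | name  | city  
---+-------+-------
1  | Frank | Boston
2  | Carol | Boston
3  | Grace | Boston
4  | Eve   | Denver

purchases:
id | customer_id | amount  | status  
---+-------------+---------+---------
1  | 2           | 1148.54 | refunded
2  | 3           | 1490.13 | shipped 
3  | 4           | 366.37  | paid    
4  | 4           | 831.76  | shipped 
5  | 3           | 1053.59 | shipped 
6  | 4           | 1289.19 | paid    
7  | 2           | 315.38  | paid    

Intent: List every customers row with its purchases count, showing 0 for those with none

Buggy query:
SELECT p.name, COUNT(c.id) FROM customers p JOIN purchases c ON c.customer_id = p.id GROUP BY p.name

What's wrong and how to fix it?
Bug: An inner join excludes parents with zero children

Fix: Switch to LEFT JOIN to retain unmatched parent rows

Corrected query:
SELECT p.name, COUNT(c.id) FROM customers p LEFT JOIN purchases c ON c.customer_id = p.id GROUP BY p.name

Result:
name  | COUNT(c.id)
------+------------
Carol | 2          
Eve   | 3          
Frank | 0          
Grace | 2          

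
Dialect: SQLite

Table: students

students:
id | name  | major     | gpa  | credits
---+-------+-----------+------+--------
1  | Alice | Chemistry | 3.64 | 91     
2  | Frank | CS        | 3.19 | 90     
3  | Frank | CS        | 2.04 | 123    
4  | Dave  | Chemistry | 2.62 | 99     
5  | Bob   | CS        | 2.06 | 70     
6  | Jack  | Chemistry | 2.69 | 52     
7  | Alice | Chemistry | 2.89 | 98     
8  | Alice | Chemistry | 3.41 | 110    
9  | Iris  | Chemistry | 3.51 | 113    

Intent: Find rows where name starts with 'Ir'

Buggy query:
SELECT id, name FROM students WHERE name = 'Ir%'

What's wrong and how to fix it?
Bug: Wildcards only work with LIKE; '=' treats '%' as a literal character

Fix: Use LIKE for wildcard pattern matching

Corrected query:
SELECT id, name FROM students WHERE name LIKE 'Ir%'

Result:
id | name
---+-----
9  | Iris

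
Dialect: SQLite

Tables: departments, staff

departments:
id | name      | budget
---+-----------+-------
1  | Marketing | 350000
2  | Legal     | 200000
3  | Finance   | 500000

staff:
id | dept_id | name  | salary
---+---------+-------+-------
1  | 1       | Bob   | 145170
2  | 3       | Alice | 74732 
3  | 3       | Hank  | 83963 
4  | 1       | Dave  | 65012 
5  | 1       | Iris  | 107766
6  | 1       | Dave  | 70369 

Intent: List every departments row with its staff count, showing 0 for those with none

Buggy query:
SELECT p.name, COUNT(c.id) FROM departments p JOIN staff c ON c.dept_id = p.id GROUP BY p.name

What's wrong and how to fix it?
Bug: INNER JOIN drops departments rows that have no matching staff rows

Fix: Switch to LEFT JOIN to retain unmatched parent rows

Corrected query:
SELECT p.name, COUNT(c.id) FROM departments p LEFT JOIN staff c ON c.dept_id = p.id GROUP BY p.name

Result:
name      | COUNT(c.id)
----------+------------
Finance   | 2          
Legal     | 0          
Marketing | 4          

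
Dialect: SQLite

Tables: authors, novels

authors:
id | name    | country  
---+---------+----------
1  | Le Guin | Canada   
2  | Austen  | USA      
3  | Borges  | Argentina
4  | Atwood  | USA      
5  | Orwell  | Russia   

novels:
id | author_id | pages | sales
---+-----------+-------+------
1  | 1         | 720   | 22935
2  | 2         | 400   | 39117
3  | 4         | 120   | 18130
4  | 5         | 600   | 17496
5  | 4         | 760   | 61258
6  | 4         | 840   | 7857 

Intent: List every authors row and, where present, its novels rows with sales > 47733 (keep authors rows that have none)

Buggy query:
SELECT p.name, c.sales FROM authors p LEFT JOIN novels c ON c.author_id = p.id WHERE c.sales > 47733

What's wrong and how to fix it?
Bug: Filtering c.sales in WHERE discards the NULL rows produced by LEFT JOIN, turning it into an inner join

Fix: Put 'c.sales > 47733' in the JOIN's ON clause instead of WHERE

Corrected query:
SELECT p.name, c.sales FROM authors p LEFT JOIN novels c ON c.author_id = p.id AND c.sales > 47733

Result:
name    | sales
--------+------
Le Guin | NULL 
Austen  | NULL 
Borges  | NULL 
Atwood  | 61258
Orwell  | NULL 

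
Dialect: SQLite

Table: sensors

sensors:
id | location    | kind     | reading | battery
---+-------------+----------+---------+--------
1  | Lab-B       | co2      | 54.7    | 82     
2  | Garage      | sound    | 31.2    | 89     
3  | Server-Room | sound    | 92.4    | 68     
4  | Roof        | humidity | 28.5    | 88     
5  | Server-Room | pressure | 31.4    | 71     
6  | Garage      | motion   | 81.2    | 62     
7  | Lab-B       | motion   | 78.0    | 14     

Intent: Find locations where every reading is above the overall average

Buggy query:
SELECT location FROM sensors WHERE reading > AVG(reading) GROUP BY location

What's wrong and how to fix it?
Bug: WHERE evaluates per row before aggregation, so AVG() is unavailable

Fix: Compute the overall average in a scalar subquery and compare each group's MIN against it in HAVING

Corrected query:
SELECT location FROM sensors GROUP BY location HAVING MIN(reading) > (SELECT AVG(reading) FROM sensors)

Result:
(no rows)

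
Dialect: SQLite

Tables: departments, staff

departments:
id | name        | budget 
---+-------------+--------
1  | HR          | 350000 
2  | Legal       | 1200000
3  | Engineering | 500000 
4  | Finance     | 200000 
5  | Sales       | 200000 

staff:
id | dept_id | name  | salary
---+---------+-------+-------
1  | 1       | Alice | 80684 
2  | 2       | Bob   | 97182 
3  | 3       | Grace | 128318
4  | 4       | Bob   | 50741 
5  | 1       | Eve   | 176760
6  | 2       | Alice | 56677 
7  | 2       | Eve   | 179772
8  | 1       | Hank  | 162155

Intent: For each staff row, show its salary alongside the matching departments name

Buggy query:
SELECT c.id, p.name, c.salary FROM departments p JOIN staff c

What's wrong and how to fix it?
Bug: Missing join condition: each staff row is matched to all departments rows instead of just its own

Fix: Add ON c.dept_id = p.id to the JOIN

Corrected query:
SELECT c.id, p.name, c.salary FROM departments p JOIN staff c ON c.dept_id = p.id

Result:
id | name        | salary
---+-------------+-------
1  | HR          | 80684 
2  | Legal       | 97182 
3  | Engineering | 128318
4  | Finance     | 50741 
5  | HR          | 176760
6  | Legal       | 56677 
7  | Legal       | 179772
8  | HR          | 162155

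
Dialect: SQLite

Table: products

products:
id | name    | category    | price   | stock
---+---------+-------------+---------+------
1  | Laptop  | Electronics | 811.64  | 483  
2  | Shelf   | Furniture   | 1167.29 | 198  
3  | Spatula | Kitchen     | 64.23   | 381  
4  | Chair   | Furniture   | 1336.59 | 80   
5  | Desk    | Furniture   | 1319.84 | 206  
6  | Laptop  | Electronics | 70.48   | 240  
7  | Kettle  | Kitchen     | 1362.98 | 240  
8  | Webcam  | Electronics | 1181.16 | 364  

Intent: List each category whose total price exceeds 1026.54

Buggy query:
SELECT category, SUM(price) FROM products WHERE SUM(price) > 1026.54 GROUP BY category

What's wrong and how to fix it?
Bug: WHERE runs before GROUP BY, so aggregates aren't available there

Fix: Use HAVING (which filters groups after aggregation) instead of WHERE

Corrected query:
SELECT category, SUM(price) FROM products GROUP BY category HAVING SUM(price) > 1026.54

Result:
category    | SUM(price)
------------+-----------
Electronics | 2063.28   
Furniture   | 3823.72   
Kitchen     | 1427.21   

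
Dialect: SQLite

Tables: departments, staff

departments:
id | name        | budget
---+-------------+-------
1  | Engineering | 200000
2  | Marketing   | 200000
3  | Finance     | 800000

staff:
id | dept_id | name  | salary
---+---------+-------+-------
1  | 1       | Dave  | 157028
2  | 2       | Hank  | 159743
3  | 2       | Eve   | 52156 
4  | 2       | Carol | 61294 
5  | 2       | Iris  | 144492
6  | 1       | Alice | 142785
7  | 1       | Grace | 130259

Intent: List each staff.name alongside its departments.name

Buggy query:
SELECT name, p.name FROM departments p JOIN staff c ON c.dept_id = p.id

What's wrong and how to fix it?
Bug: 'name' exists in both joined tables, so the database can't tell which one is meant

Fix: Prefix ambiguous columns with the table alias

Corrected query:
SELECT c.name, p.name FROM departments p JOIN staff c ON c.dept_id = p.id

Result:
name  | name       
------+------------
Dave  | Engineering
Hank  | Marketing  
Eve   | Marketing  
Carol | Marketing  
Iris  | Marketing  
Alice | Engineering
Grace | Engineering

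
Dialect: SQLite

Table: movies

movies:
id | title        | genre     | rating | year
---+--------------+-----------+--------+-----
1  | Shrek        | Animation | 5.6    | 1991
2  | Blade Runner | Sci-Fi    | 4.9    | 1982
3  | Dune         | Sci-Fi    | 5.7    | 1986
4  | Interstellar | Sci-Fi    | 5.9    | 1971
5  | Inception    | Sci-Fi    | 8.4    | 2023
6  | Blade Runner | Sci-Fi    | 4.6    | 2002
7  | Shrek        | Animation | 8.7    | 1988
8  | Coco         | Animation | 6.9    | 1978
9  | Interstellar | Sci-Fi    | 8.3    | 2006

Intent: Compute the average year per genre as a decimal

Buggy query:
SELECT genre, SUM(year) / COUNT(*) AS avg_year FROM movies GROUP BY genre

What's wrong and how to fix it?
Bug: SUM(year) and COUNT(*) are both integers; the division truncates the fractional part

Fix: Multiply by 1.0 (or CAST to REAL) to force floating-point division

Corrected query:
SELECT genre, SUM(year) * 1.0 / COUNT(*) AS avg_year FROM movies GROUP BY genre

Result:
genre     | avg_year   
----------+------------
Animation | 1985.666667
Sci-Fi    | 1995       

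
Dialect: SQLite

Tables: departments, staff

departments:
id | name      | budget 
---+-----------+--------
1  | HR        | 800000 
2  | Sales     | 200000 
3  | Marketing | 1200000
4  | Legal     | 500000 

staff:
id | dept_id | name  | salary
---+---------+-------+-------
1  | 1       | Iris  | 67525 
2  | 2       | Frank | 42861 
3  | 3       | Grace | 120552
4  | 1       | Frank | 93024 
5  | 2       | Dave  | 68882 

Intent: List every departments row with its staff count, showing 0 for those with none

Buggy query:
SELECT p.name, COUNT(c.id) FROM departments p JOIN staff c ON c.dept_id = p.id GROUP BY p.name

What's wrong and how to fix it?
Bug: INNER JOIN drops departments rows that have no matching staff rows

Fix: Switch to LEFT JOIN to retain unmatched parent rows

Corrected query:
SELECT p.name, COUNT(c.id) FROM departments p LEFT JOIN staff c ON c.dept_id = p.id GROUP BY p.name

Result:
name      | COUNT(c.id)
----------+------------
HR        | 2          
Legal     | 0          
Marketing | 1          
Sales     | 2          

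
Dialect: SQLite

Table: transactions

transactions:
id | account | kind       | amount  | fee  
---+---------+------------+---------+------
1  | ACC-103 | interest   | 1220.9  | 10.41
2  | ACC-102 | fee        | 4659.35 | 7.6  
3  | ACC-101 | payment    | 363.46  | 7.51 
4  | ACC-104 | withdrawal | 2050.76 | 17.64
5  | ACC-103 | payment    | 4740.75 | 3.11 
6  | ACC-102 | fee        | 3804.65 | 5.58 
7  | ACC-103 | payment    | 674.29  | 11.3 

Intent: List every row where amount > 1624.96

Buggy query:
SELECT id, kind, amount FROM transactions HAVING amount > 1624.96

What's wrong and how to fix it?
Bug: This is a non-aggregate query (no GROUP BY, no aggregates), so in SQLite the HAVING clause is invalid here; a row-level condition belongs in WHERE

Fix: Replace HAVING with WHERE since the condition applies to individual rows

Corrected query:
SELECT id, kind, amount FROM transactions WHERE amount > 1624.96

Result:
id | kind       | amount 
---+------------+--------
2  | fee        | 4659.35
4  | withdrawal | 2050.76
5  | payment    | 4740.75
6  | fee        | 3804.65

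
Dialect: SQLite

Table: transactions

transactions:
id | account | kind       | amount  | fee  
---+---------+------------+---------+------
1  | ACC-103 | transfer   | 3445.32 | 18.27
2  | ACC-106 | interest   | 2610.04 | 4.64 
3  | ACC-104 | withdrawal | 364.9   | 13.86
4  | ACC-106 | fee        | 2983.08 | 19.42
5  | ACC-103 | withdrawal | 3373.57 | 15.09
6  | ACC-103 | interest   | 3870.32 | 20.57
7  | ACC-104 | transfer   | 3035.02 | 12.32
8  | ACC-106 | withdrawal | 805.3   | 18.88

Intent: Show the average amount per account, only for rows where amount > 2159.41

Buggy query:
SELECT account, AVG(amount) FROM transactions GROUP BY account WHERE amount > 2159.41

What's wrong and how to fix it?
Bug: Row-level WHERE must come before GROUP BY in the clause order

Fix: Move the WHERE clause before GROUP BY

Corrected query:
SELECT account, AVG(amount) FROM transactions WHERE amount > 2159.41 GROUP BY account

Result:
account | AVG(amount)
--------+------------
ACC-103 | 3563.07    
ACC-104 | 3035.02    
ACC-106 | 2796.56    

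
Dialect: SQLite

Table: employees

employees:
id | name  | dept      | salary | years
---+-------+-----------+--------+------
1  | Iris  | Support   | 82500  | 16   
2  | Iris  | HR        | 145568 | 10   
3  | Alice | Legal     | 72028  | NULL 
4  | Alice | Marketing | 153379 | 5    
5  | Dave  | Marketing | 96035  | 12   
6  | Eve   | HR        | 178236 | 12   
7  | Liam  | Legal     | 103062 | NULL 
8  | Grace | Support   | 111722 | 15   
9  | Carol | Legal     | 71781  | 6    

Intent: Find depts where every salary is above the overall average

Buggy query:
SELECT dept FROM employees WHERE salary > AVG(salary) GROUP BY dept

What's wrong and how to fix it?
Bug: AVG() is an aggregate; it can't sit directly in WHERE

Fix: Compute the overall average in a scalar subquery and compare each group's MIN against it in HAVING

Corrected query:
SELECT dept FROM employees GROUP BY dept HAVING MIN(salary) > (SELECT AVG(salary) FROM employees)

Result:
dept
----
HR  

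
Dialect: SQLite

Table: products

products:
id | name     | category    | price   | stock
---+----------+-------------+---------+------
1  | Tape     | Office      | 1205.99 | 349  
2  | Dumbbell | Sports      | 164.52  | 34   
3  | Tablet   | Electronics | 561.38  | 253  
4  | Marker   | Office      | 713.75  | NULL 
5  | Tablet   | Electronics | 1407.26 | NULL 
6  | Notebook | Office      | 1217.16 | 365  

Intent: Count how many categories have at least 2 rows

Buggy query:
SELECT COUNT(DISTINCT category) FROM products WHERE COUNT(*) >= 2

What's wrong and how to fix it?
Bug: WHERE filters individual rows, not groups, so a group-level COUNT is invalid there

Fix: Group first with HAVING COUNT(*) >= 2, then COUNT the resulting groups

Corrected query:
SELECT COUNT(*) FROM (SELECT category FROM products GROUP BY category HAVING COUNT(*) >= 2)

Result:
COUNT(*)
--------
2       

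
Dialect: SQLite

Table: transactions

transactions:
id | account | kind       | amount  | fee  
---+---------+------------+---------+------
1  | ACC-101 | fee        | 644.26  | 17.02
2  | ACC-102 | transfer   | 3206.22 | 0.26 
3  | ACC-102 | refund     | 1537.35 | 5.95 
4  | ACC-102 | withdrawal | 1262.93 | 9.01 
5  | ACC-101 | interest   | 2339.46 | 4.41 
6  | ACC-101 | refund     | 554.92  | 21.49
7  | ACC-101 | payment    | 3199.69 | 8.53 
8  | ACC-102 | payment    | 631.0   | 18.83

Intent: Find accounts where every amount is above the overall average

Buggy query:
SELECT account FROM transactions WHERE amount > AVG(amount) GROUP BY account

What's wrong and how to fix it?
Bug: AVG() is an aggregate; it can't sit directly in WHERE

Fix: Use a subquery for AVG and a HAVING MIN(...) filter so the condition holds for every row in the group

Corrected query:
SELECT account FROM transactions GROUP BY account HAVING MIN(amount) > (SELECT AVG(amount) FROM transactions)

Result:
(no rows)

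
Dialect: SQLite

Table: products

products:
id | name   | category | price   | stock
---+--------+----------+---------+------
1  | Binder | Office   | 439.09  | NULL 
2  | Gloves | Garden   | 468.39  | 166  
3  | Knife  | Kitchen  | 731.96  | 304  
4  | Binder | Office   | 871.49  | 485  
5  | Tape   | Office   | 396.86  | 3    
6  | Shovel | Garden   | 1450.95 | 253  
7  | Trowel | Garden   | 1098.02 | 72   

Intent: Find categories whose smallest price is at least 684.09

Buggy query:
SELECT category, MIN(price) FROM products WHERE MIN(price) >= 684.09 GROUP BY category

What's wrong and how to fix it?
Bug: MIN() in WHERE is a misuse of aggregate

Fix: Replace WHERE with HAVING after the GROUP BY

Corrected query:
SELECT category, MIN(price) FROM products GROUP BY category HAVING MIN(price) >= 684.09

Result:
category | MIN(price)
---------+-----------
Kitchen  | 731.96    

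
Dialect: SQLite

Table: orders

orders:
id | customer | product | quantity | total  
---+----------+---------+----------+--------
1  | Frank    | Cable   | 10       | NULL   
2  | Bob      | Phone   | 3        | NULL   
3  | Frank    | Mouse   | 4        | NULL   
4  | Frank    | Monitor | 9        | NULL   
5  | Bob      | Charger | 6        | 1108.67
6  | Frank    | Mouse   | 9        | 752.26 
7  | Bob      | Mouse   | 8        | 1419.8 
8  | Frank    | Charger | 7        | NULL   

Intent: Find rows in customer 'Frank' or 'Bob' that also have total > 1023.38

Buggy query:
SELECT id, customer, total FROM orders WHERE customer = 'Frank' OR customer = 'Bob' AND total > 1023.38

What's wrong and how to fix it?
Bug: AND binds tighter than OR, so this parses as customer = 'Frank' OR (customer = 'Bob' AND total > 1023.38)

Fix: Add parentheses around the OR so the AND applies to both alternatives

Corrected query:
SELECT id, customer, total FROM orders WHERE (customer = 'Frank' OR customer = 'Bob') AND total > 1023.38

Result:
id | customer | total  
---+----------+--------
5  | Bob      | 1108.67
7  | Bob      | 1419.8 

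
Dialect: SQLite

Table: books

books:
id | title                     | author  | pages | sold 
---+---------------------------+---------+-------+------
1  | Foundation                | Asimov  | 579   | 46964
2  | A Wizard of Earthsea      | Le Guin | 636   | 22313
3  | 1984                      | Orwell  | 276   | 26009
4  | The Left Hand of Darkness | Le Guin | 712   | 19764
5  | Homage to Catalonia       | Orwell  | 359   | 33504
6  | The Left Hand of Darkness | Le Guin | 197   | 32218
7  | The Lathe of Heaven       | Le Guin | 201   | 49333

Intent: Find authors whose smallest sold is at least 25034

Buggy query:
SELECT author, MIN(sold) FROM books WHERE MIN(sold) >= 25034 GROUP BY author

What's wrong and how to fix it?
Bug: Aggregates like MIN are computed per group after WHERE runs

Fix: Use HAVING for the per-group MIN condition

Corrected query:
SELECT author, MIN(sold) FROM books GROUP BY author HAVING MIN(sold) >= 25034

Result:
author | MIN(sold)
-------+----------
Asimov | 46964    
Orwell | 26009    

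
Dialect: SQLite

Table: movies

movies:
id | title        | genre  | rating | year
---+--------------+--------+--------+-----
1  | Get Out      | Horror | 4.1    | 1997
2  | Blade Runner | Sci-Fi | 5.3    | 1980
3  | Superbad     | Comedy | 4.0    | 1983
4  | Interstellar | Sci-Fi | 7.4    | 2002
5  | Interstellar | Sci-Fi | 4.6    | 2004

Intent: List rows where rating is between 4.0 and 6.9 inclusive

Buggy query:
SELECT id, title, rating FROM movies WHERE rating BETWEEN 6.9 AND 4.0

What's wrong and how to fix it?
Bug: The bounds are reversed; BETWEEN a AND b requires a <= b to match anything

Fix: Swap the bounds so the smaller value comes first

Corrected query:
SELECT id, title, rating FROM movies WHERE rating BETWEEN 4.0 AND 6.9

Result:
id | title        | rating
---+--------------+-------
1  | Get Out      | 4.1   
2  | Blade Runner | 5.3   
3  | Superbad     | 4     
5  | Interstellar | 4.6   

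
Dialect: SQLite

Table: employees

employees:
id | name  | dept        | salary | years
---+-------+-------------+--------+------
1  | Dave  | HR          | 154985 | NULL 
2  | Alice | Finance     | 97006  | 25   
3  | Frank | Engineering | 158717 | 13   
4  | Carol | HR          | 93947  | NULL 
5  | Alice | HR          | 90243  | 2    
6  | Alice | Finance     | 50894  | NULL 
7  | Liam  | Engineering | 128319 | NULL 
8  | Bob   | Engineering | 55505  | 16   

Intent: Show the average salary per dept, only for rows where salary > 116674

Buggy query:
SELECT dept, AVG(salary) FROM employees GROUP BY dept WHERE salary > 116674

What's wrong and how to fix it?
Bug: WHERE cannot follow GROUP BY

Fix: Place WHERE between FROM and GROUP BY

Corrected query:
SELECT dept, AVG(salary) FROM employees WHERE salary > 116674 GROUP BY dept

Result:
dept        | AVG(salary)
------------+------------
Engineering | 143518     
HR          | 154985     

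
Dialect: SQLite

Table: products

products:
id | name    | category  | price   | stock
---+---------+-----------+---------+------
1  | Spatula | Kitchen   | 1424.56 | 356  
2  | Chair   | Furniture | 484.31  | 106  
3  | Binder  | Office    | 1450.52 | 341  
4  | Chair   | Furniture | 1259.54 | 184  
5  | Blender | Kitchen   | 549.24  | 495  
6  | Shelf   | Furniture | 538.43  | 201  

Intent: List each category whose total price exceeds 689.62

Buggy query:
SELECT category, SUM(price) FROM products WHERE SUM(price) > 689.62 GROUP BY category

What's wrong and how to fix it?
Bug: Aggregate functions cannot appear in a WHERE clause

Fix: Use HAVING (which filters groups after aggregation) instead of WHERE

Corrected query:
SELECT category, SUM(price) FROM products GROUP BY category HAVING SUM(price) > 689.62

Result:
category  | SUM(price)
----------+-----------
Furniture | 2282.28   
Kitchen   | 1973.8    
Office    | 1450.52   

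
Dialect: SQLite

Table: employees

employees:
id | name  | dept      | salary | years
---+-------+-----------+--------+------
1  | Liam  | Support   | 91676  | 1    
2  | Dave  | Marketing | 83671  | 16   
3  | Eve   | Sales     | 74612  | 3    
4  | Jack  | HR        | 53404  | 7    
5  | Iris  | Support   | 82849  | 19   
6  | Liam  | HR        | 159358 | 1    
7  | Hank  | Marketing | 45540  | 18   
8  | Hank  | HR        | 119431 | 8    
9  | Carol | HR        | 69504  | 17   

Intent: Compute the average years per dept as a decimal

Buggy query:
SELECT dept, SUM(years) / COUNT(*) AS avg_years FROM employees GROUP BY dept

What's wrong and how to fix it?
Bug: Both operands are integers, so '/' performs integer division and truncates

Fix: Multiply by 1.0 (or CAST to REAL) to force floating-point division

Corrected query:
SELECT dept, SUM(years) * 1.0 / COUNT(*) AS avg_years FROM employees GROUP BY dept

Result:
dept      | avg_years
----------+----------
HR        | 8.25     
Marketing | 17       
Sales     | 3        
Support   | 10       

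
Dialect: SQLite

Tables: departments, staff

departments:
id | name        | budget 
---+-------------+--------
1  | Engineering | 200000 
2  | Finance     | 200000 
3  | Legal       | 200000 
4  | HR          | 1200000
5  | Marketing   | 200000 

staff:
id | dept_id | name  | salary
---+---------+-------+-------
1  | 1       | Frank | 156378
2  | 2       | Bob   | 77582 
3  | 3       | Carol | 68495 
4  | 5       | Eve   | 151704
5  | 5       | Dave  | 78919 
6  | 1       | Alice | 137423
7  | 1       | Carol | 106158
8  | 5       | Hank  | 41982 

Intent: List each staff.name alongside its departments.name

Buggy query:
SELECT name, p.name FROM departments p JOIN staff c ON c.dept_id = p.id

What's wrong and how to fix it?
Bug: 'name' exists in both joined tables, so the database can't tell which one is meant

Fix: Qualify the column with its table alias (c.name)

Corrected query:
SELECT c.name, p.name FROM departments p JOIN staff c ON c.dept_id = p.id

Result:
name  | name       
------+------------
Frank | Engineering
Bob   | Finance    
Carol | Legal      
Eve   | Marketing  
Dave  | Marketing  
Alice | Engineering
Carol | Engineering
Hank  | Marketing  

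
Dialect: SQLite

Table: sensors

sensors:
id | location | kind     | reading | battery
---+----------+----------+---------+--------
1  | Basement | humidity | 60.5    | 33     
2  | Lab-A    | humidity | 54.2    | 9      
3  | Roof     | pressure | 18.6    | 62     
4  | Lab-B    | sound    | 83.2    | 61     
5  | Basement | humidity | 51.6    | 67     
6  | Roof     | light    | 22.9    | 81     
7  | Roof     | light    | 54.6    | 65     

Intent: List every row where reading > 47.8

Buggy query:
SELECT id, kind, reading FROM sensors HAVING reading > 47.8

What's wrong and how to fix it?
Bug: HAVING filters the output of aggregation, but this query has no GROUP BY and no aggregate functions, so SQLite rejects it (HAVING clause on a non-aggregate query); the condition here is per row

Fix: Use WHERE for row-level filtering

Corrected query:
SELECT id, kind, reading FROM sensors WHERE reading > 47.8

Result:
id | kind     | reading
---+----------+--------
1  | humidity | 60.5   
2  | humidity | 54.2   
4  | sound    | 83.2   
5  | humidity | 51.6   
7  | light    | 54.6   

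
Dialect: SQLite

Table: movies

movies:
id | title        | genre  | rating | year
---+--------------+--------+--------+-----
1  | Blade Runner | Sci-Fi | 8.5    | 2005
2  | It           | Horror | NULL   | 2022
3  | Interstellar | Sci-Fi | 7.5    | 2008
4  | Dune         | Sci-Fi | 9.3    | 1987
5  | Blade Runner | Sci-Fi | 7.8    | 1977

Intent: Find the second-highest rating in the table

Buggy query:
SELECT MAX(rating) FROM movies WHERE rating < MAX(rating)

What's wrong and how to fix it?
Bug: MAX(rating) on the right of the comparison is an aggregate-in-WHERE error

Fix: Compute the overall MAX in a subquery, then take MAX of rows below it

Corrected query:
SELECT MAX(rating) FROM movies WHERE rating < (SELECT MAX(rating) FROM movies)

Result:
MAX(rating)
-----------
8.5        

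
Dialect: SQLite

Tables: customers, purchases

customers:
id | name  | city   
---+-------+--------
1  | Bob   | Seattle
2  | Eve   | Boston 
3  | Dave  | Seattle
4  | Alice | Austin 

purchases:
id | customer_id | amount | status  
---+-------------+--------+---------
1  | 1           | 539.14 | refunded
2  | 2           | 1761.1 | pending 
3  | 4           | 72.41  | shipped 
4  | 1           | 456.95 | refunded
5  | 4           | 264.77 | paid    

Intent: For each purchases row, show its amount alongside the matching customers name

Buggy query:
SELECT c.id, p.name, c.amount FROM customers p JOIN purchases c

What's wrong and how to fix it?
Bug: JOIN with no ON clause produces a cartesian product; every purchases row pairs with every customers row

Fix: Add ON c.customer_id = p.id to the JOIN

Corrected query:
SELECT c.id, p.name, c.amount FROM customers p JOIN purchases c ON c.customer_id = p.id

Result:
id | name  | amount
---+-------+-------
1  | Bob   | 539.14
2  | Eve   | 1761.1
3  | Alice | 72.41 
4  | Bob   | 456.95
5  | Alice | 264.77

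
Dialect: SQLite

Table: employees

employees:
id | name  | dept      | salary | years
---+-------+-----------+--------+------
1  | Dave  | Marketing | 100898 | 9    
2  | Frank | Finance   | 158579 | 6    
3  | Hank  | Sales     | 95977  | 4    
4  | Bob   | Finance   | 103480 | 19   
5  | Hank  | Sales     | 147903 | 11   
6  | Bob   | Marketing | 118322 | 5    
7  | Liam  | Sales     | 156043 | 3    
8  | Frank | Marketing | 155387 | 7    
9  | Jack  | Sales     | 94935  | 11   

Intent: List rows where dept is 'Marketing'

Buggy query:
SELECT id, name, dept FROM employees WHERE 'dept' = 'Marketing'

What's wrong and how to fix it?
Bug: Single quotes denote string literals in SQL; the column name is being compared as a constant string

Fix: Reference the column as dept without single quotes

Corrected query:
SELECT id, name, dept FROM employees WHERE dept = 'Marketing'

Result:
id | name  | dept     
---+-------+----------
1  | Dave  | Marketing
6  | Bob   | Marketing
8  | Frank | Marketing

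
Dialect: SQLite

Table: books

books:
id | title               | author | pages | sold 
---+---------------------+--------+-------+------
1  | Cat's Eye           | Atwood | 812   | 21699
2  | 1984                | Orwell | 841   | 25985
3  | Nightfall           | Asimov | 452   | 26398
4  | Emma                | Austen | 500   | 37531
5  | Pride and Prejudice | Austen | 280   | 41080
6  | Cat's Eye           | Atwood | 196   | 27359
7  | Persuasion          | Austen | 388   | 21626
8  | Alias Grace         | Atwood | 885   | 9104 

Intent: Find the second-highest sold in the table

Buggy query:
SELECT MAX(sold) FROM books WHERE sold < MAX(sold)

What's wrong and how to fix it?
Bug: MAX(sold) on the right of the comparison is an aggregate-in-WHERE error

Fix: Put the inner MAX in a scalar subquery

Corrected query:
SELECT MAX(sold) FROM books WHERE sold < (SELECT MAX(sold) FROM books)

Result:
MAX(sold)
---------
37531    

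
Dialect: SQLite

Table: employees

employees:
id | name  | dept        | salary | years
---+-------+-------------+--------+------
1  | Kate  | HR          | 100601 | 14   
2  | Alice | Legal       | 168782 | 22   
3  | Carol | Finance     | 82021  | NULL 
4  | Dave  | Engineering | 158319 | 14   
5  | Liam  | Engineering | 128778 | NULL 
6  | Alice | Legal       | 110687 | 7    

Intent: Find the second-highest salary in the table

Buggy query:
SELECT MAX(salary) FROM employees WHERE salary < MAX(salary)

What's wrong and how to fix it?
Bug: The inner MAX is an aggregate inside WHERE, which is not allowed

Fix: Put the inner MAX in a scalar subquery

Corrected query:
SELECT MAX(salary) FROM employees WHERE salary < (SELECT MAX(salary) FROM employees)

Result:
MAX(salary)
-----------
158319     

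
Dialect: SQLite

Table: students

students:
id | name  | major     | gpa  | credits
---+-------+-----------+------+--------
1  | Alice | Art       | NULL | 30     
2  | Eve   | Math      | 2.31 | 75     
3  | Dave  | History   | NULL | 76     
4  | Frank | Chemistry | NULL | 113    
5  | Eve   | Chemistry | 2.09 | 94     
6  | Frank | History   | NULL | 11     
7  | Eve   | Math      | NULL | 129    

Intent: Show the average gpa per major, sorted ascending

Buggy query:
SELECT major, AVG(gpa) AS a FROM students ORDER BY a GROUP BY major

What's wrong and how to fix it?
Bug: GROUP BY must precede ORDER BY

Fix: Move ORDER BY to the end, after GROUP BY

Corrected query:
SELECT major, AVG(gpa) AS a FROM students GROUP BY major ORDER BY a

Result:
major     | a   
----------+-----
Art       | NULL
History   | NULL
Chemistry | 2.09
Math      | 2.31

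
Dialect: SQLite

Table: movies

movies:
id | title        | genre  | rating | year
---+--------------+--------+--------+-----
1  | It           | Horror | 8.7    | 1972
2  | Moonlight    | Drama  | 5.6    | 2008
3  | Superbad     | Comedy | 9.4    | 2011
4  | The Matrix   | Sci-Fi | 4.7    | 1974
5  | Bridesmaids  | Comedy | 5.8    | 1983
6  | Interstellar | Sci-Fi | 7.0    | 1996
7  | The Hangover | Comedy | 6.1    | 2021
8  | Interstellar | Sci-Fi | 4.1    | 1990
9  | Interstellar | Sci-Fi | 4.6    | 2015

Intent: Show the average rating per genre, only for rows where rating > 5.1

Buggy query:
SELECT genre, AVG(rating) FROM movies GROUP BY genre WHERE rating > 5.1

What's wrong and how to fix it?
Bug: WHERE cannot follow GROUP BY

Fix: Place WHERE between FROM and GROUP BY

Corrected query:
SELECT genre, AVG(rating) FROM movies WHERE rating > 5.1 GROUP BY genre

Result:
genre  | AVG(rating)
-------+------------
Comedy | 7.1        
Drama  | 5.6        
Horror | 8.7        
Sci-Fi | 7          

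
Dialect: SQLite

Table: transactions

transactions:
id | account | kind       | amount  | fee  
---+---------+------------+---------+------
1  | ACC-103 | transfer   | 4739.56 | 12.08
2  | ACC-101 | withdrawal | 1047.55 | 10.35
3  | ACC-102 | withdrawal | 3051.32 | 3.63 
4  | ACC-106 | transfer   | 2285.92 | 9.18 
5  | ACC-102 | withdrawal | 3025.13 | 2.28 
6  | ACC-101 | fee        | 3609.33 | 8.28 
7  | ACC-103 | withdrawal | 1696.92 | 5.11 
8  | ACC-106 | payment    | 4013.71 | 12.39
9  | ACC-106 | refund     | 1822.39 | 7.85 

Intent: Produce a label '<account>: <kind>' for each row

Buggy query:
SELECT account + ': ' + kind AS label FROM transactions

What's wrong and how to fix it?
Bug: SQLite uses || for string concatenation; + coerces text to numbers (yielding 0)

Fix: Replace + with || to concatenate text

Corrected query:
SELECT account || ': ' || kind AS label FROM transactions

Result:
label              
-------------------
ACC-103: transfer  
ACC-101: withdrawal
ACC-102: withdrawal
ACC-106: transfer  
ACC-102: withdrawal
ACC-101: fee       
ACC-103: withdrawal
ACC-106: payment   
ACC-106: refund    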